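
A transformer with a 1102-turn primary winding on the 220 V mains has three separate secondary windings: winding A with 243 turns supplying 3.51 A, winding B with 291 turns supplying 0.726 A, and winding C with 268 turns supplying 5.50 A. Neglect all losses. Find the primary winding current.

V_A = 220 × 243/1102 = 48.512 V; V_B = 220 × 291/1102 = 58.094 V; V_C = 220 × 268/1102 = 53.503 V.
P_out = V_A I_A + V_B I_B + V_C I_C = 48.512×3.51 + 58.094×0.726 + 53.503×5.50 = 170.28 + 42.177 + 294.26 = 506.72 W.
Ideal ⇒ P_in = P_out, so I_p = P_out/V_p = 506.72/220 = 2.30 A.

I_p ≈ 2.30 A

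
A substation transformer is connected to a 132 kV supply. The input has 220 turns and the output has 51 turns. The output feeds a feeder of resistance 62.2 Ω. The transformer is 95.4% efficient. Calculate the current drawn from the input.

I_in ≈ 120 A

V_out = 132000 × 51/220 = 30600 V.
I_out = V_out/R = 30600/62.2 = 491.96 A.
P_out = V_out I_out = 30600 × 491.96 = 1.5054×10^7 W.
P_in = P_out/η = 1.5054×10^7/0.954 = 1.5780×10^7 W.
I_in = P_in/V_in = 1.5780×10^7/132000 = 120 A.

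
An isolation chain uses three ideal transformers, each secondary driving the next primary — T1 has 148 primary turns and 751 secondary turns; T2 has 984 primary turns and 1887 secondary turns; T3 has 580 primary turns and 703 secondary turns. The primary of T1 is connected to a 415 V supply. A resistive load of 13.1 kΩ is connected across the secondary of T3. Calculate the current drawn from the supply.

Secondary of T1: V = 415.00 × 751/148 = 2105.8 V.
Secondary of T2: V = 2105.8 × 1887/984 = 4038.3 V.
Secondary of T3: V = 4038.3 × 703/580 = 4894.7 V.
I_load = 4894.7/13100 = 0.37364 A, so P_out = 4894.7 × 0.37364 = 1828.9 W.
All ideal ⇒ P_in = P_out, so I_supply = 1828.9/415 = 4.41 A.

I_supply ≈ 4.41 A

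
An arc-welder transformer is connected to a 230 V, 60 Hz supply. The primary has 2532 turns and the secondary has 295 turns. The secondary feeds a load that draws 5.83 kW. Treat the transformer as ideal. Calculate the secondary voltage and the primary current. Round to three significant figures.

V_s = V_p × N_s/N_p = 230 × 295/2532 = 26.797 V.
I_s = P/V_s = 5830/26.797 = 217.56 A.
I_p = I_s × N_s/N_p = 217.56 × 295/2532 = 25.3 A.

V_s ≈ 26.8 V, I_p ≈ 25.3 A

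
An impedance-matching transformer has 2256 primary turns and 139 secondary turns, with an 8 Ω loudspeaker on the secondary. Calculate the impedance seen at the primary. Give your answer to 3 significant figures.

Z_p ≈ 2110 Ω

Z_p = (N_p/N_s)² × Z_s = (2256/139)² × 8 = 2110 Ω.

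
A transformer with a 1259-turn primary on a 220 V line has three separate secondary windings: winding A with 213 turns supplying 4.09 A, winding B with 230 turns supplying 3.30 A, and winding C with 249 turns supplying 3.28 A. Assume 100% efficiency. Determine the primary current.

I_p ≈ 1.94 A

V_A = 220 × 213/1259 = 37.220 V; V_B = 220 × 230/1259 = 40.191 V; V_C = 220 × 249/1259 = 43.511 V.
P_out = V_A I_A + V_B I_B + V_C I_C = 37.220×4.09 + 40.191×3.30 + 43.511×3.28 = 152.23 + 132.63 + 142.72 = 427.57 W.
Ideal ⇒ P_in = P_out, so I_p = P_out/V_p = 427.57/220 = 1.94 A.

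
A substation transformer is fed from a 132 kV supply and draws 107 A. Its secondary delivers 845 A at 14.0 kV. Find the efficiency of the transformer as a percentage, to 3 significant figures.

η ≈ 83.8%

P_in = 132000 × 107 = 1.41240×10^7 W.
P_out = 14000 × 845 = 1.18300×10^7 W.
η = P_out/P_in = 1.18300×10^7/(1.41240×10^7) = 0.838.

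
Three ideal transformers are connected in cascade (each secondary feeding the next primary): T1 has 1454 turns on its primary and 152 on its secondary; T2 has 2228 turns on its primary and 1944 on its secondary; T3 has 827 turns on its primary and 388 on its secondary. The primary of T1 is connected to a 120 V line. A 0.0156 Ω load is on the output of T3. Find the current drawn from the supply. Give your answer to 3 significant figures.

I_supply ≈ 14.1 A

Secondary of T1: V = 120.00 × 152/1454 = 12.545 V.
Secondary of T2: V = 12.545 × 1944/2228 = 10.946 V.
Secondary of T3: V = 10.946 × 388/827 = 5.1353 V.
I_load = 5.1353/0.0156 = 329.19 A, so P_out = 5.1353 × 329.19 = 1690.5 W.
All ideal ⇒ P_in = P_out, so I_supply = 1690.5/120 = 14.1 A.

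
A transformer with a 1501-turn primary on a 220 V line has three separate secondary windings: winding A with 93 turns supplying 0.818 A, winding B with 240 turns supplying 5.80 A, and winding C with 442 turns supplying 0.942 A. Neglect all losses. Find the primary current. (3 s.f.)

I_p ≈ 1.26 A

V_A = 220 × 93/1501 = 13.631 V; V_B = 220 × 240/1501 = 35.177 V; V_C = 220 × 442/1501 = 64.783 V.
P_out = V_A I_A + V_B I_B + V_C I_C = 13.631×0.818 + 35.177×5.80 + 64.783×0.942 = 11.150 + 204.02 + 61.026 = 276.20 W.
Ideal ⇒ P_in = P_out, so I_p = P_out/V_p = 276.20/220 = 1.26 A.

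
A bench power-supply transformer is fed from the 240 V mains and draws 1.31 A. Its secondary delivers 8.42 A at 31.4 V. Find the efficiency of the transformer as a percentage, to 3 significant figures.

P_in = 240 × 1.31 = 314.400 W.
P_out = 31.4 × 8.42 = 264.388 W.
η = P_out/P_in = 264.388/314.400 = 0.841.

η ≈ 84.1%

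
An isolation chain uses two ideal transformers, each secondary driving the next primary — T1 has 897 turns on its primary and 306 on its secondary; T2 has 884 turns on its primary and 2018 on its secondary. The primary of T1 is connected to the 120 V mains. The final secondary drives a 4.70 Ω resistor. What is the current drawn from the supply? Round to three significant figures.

I_supply ≈ 15.5 A

Secondary of T1: V = 120.00 × 306/897 = 40.936 V.
Secondary of T2: V = 40.936 × 2018/884 = 93.450 V.
I_load = 93.450/4.70 = 19.883 A, so P_out = 93.450 × 19.883 = 1858.1 W.
All ideal ⇒ P_in = P_out, so I_supply = 1858.1/120 = 15.5 A.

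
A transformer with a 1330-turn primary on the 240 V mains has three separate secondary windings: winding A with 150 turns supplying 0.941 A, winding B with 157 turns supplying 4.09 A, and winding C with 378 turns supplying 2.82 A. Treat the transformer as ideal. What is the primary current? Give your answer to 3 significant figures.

I_p ≈ 1.39 A

V_A = 240 × 150/1330 = 27.068 V; V_B = 240 × 157/1330 = 28.331 V; V_C = 240 × 378/1330 = 68.211 V.
P_out = V_A I_A + V_B I_B + V_C I_C = 27.068×0.941 + 28.331×4.09 + 68.211×2.82 = 25.471 + 115.87 + 192.35 = 333.70 W.
Ideal ⇒ P_in = P_out, so I_p = P_out/V_p = 333.70/240 = 1.39 A.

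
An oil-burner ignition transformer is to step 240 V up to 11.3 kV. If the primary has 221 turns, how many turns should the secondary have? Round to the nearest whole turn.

N_s/N_p = V_s/V_p, so N_s = 221 × 11300/240 = 10405.4 ≈ 10405 turns.

N_s = 10405 turns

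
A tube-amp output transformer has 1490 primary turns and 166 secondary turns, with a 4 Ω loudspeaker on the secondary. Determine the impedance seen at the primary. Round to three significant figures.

Z_p ≈ 322 Ω

Z_p = (N_p/N_s)² × Z_s = (1490/166)² × 4 = 322 Ω.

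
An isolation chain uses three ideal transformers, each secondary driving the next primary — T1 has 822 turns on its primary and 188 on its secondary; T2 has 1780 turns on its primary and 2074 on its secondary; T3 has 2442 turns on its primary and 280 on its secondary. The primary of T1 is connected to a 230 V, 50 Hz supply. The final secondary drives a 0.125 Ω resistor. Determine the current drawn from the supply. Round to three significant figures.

After T1: V = 230.00 × 188/822 = 52.603 V.
After T2: V = 52.603 × 2074/1780 = 61.292 V.
After T3: V = 61.292 × 280/2442 = 7.0277 V.
I_load = 7.0277/0.125 = 56.222 A, so P_out = 7.0277 × 56.222 = 395.11 W.
All ideal ⇒ P_in = P_out, so I_supply = 395.11/230 = 1.72 A.

I_supply ≈ 1.72 A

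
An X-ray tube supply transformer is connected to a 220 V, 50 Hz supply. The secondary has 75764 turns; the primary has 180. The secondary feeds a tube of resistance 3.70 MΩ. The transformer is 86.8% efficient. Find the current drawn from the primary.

I_p ≈ 12.1 A

V_s = 220 × 75764/180 = 92600 V.
I_s = V_s/R = 92600/(3.70×10^6) = 0.025027 A.
P_out = V_s I_s = 92600 × 0.025027 = 2317.5 W.
P_in = P_out/η = 2317.5/0.868 = 2670.0 W.
I_p = P_in/V_p = 2670.0/220 = 12.1 A.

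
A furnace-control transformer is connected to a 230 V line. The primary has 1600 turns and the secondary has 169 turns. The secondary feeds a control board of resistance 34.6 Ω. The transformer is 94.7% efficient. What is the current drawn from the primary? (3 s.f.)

V_s = 230 × 169/1600 = 24.294 V.
I_s = V_s/R = 24.294/34.6 = 0.70213 A.
P_out = V_s I_s = 24.294 × 0.70213 = 17.057 W.
P_in = P_out/η = 17.057/0.947 = 18.012 W.
I_p = P_in/V_p = 18.012/230 = 0.0783 A.

I_p ≈ 0.0783 A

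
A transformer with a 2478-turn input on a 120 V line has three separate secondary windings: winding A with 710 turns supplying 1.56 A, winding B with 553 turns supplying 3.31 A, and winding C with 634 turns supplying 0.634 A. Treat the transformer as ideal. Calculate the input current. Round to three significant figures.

V_A = 120 × 710/2478 = 34.383 V; V_B = 120 × 553/2478 = 26.780 V; V_C = 120 × 634/2478 = 30.702 V.
P_out = V_A I_A + V_B I_B + V_C I_C = 34.383×1.56 + 26.780×3.31 + 30.702×0.634 = 53.637 + 88.641 + 19.465 = 161.74 W.
Ideal ⇒ P_in = P_out, so I_in = P_out/V_in = 161.74/120 = 1.35 A.

I_in ≈ 1.35 A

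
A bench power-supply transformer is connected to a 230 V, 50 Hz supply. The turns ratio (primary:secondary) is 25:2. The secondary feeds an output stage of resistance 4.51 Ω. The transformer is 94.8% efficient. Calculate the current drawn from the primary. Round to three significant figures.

I_p ≈ 0.344 A

V_s = 230 × 2/25 = 18.400 V.
I_s = V_s/R = 18.400/4.51 = 4.0798 A.
P_out = V_s I_s = 18.400 × 4.0798 = 75.069 W.
P_in = P_out/η = 75.069/0.948 = 79.186 W.
I_p = P_in/V_p = 79.186/230 = 0.344 A.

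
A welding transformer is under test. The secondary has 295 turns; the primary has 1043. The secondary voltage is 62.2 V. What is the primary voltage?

V_p ≈ 220 V

V_p/V_s = N_p/N_s, so V_p = 62.2 × 1043/295 = 220 V.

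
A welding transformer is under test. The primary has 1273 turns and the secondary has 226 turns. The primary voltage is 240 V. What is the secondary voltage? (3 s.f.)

V_s ≈ 42.6 V

V_s/V_p = N_s/N_p, so V_s = 240 × 226/1273 = 42.6 V.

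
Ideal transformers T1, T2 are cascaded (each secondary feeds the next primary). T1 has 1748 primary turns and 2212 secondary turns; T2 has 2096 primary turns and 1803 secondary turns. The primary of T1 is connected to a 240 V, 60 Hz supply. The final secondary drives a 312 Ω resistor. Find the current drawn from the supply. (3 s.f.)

After T1: V = 240.00 × 2212/1748 = 303.71 V.
After T2: V = 303.71 × 1803/2096 = 261.25 V.
I_load = 261.25/312 = 0.83735 A, so P_out = 261.25 × 0.83735 = 218.76 W.
All ideal ⇒ P_in = P_out, so I_supply = 218.76/240 = 0.911 A.

I_supply ≈ 0.911 A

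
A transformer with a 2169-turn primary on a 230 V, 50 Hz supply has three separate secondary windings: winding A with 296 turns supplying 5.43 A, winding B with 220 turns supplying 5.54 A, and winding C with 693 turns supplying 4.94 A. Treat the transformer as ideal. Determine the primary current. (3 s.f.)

V_A = 230 × 296/2169 = 31.388 V; V_B = 230 × 220/2169 = 23.329 V; V_C = 230 × 693/2169 = 73.485 V.
P_out = V_A I_A + V_B I_B + V_C I_C = 31.388×5.43 + 23.329×5.54 + 73.485×4.94 = 170.44 + 129.24 + 363.02 = 662.69 W.
Ideal ⇒ P_in = P_out, so I_p = P_out/V_p = 662.69/230 = 2.88 A.

I_p ≈ 2.88 A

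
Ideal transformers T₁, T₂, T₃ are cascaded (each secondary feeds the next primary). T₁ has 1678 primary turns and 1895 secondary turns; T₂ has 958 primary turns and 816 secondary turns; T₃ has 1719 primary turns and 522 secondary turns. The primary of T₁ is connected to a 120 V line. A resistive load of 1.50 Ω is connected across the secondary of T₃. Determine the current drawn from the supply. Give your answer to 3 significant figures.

After T₁: V = 120.00 × 1895/1678 = 135.52 V.
After T₂: V = 135.52 × 816/958 = 115.43 V.
After T₃: V = 115.43 × 522/1719 = 35.052 V.
I_load = 35.052/1.50 = 23.368 A, so P_out = 35.052 × 23.368 = 819.11 W.
All ideal ⇒ P_in = P_out, so I_supply = 819.11/120 = 6.83 A.

I_supply ≈ 6.83 A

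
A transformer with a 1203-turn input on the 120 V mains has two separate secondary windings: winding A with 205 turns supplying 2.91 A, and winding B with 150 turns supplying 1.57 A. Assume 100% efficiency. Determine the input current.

V_A = 120 × 205/1203 = 20.449 V; V_B = 120 × 150/1203 = 14.963 V.
P_out = V_A I_A + V_B I_B = 20.449×2.91 + 14.963×1.57 = 59.506 + 23.491 = 82.998 W.
Ideal ⇒ P_in = P_out, so I_in = P_out/V_in = 82.998/120 = 0.692 A.

I_in ≈ 0.692 A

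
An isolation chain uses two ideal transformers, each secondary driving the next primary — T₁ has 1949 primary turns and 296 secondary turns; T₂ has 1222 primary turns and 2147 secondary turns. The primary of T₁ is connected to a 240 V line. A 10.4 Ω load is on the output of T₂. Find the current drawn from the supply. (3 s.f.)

Secondary of T₁: V = 240.00 × 296/1949 = 36.449 V.
Secondary of T₂: V = 36.449 × 2147/1222 = 64.040 V.
I_load = 64.040/10.4 = 6.1577 A, so P_out = 64.040 × 6.1577 = 394.34 W.
All ideal ⇒ P_in = P_out, so I_supply = 394.34/240 = 1.64 A.

I_supply ≈ 1.64 A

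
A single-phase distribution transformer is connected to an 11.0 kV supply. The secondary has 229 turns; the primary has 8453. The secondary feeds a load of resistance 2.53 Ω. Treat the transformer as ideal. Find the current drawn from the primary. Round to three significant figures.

I_p ≈ 3.19 A

V_s = V_p × N_s/N_p = 11000 × 229/8453 = 298.00 V.
I_s = V_s/R = 298.00/2.53 = 117.79 A.
For an ideal transformer I_p N_p = I_s N_s, so I_p = 117.79 × 229/8453 = 3.19 A.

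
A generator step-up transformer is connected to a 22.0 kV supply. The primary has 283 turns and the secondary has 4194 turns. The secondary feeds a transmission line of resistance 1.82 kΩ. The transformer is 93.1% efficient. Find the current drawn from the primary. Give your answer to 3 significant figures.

V_s = 22000 × 4194/283 = 326040 V.
I_s = V_s/R = 326040/1820 = 179.14 A.
P_out = V_s I_s = 326040 × 179.14 = 5.8406×10^7 W.
P_in = P_out/η = 5.8406×10^7/0.931 = 6.2735×10^7 W.
I_p = P_in/V_p = 6.2735×10^7/22000 = 2850 A.

I_p ≈ 2850 A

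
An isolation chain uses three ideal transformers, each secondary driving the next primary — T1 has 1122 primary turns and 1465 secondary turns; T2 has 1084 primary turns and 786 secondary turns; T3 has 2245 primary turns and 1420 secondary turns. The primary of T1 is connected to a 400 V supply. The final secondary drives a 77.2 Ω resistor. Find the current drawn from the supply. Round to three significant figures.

I_supply ≈ 1.86 A

Secondary of T1: V = 400.00 × 1465/1122 = 522.28 V.
Secondary of T2: V = 522.28 × 786/1084 = 378.70 V.
Secondary of T3: V = 378.70 × 1420/2245 = 239.54 V.
I_load = 239.54/77.2 = 3.1028 A, so P_out = 239.54 × 3.1028 = 743.23 W.
All ideal ⇒ P_in = P_out, so I_supply = 743.23/400 = 1.86 A.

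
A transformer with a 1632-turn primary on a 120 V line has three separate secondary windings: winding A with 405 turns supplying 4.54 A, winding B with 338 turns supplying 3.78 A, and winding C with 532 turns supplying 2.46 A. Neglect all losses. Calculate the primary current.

I_p ≈ 2.71 A

V_A = 120 × 405/1632 = 29.779 V; V_B = 120 × 338/1632 = 24.853 V; V_C = 120 × 532/1632 = 39.118 V.
P_out = V_A I_A + V_B I_B + V_C I_C = 29.779×4.54 + 24.853×3.78 + 39.118×2.46 = 135.20 + 93.944 + 96.229 = 325.37 W.
Ideal ⇒ P_in = P_out, so I_p = P_out/V_p = 325.37/120 = 2.71 A.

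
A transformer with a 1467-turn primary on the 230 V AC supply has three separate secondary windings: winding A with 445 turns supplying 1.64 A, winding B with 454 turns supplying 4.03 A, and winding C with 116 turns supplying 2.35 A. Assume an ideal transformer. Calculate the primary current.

I_p ≈ 1.93 A

V_A = 230 × 445/1467 = 69.768 V; V_B = 230 × 454/1467 = 71.179 V; V_C = 230 × 116/1467 = 18.187 V.
P_out = V_A I_A + V_B I_B + V_C I_C = 69.768×1.64 + 71.179×4.03 + 18.187×2.35 = 114.42 + 286.85 + 42.739 = 444.01 W.
Ideal ⇒ P_in = P_out, so I_p = P_out/V_p = 444.01/230 = 1.93 A.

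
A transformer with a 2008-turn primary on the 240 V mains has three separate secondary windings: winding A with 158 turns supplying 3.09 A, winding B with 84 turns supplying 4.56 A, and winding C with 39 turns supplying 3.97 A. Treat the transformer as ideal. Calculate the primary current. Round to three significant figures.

I_p ≈ 0.511 A

V_A = 240 × 158/2008 = 18.884 V; V_B = 240 × 84/2008 = 10.040 V; V_C = 240 × 39/2008 = 4.6614 V.
P_out = V_A I_A + V_B I_B + V_C I_C = 18.884×3.09 + 10.040×4.56 + 4.6614×3.97 = 58.353 + 45.782 + 18.506 = 122.64 W.
Ideal ⇒ P_in = P_out, so I_p = P_out/V_p = 122.64/240 = 0.511 A.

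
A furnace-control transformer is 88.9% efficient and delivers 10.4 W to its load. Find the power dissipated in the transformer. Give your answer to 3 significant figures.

P_in = P_out/η = 10.4/0.889 = 11.6985 W.
P_loss = P_in − P_out = 11.6985 − 10.4 = 1.30 W.

P_loss ≈ 1.30 W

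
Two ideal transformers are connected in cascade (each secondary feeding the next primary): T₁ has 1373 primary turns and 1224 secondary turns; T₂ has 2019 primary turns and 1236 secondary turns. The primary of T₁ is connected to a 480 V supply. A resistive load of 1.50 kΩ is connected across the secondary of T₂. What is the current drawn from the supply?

I_supply ≈ 0.0953 A

After T₁: V = 480.00 × 1224/1373 = 427.91 V.
After T₂: V = 427.91 × 1236/2019 = 261.96 V.
I_load = 261.96/1500 = 0.17464 A, so P_out = 261.96 × 0.17464 = 45.749 W.
All ideal ⇒ P_in = P_out, so I_supply = 45.749/480 = 0.0953 A.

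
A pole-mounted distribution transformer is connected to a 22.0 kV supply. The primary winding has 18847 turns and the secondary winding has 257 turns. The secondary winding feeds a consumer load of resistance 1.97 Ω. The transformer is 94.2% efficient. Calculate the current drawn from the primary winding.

I_p ≈ 2.20 A

V_s = 22000 × 257/18847 = 299.99 V.
I_s = V_s/R = 299.99/1.97 = 152.28 A.
P_out = V_s I_s = 299.99 × 152.28 = 45684 W.
P_in = P_out/η = 45684/0.942 = 48496 W.
I_p = P_in/V_p = 48496/22000 = 2.20 A.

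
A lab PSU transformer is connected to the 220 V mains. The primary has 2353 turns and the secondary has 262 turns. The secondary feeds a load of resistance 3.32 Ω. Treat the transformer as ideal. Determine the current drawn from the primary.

V_s = V_p × N_s/N_p = 220 × 262/2353 = 24.496 V.
I_s = V_s/R = 24.496/3.32 = 7.3784 A.
For an ideal transformer I_p N_p = I_s N_s, so I_p = 7.3784 × 262/2353 = 0.822 A.

I_p ≈ 0.822 A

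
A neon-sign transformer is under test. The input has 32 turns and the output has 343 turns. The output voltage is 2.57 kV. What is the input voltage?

V_in ≈ 240 V

V_in/V_out = N_in/N_out, so V_in = 2570 × 32/343 = 240 V.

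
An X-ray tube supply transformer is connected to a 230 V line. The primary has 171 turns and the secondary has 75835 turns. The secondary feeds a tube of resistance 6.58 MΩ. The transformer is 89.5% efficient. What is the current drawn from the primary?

I_p ≈ 7.68 A

V_s = 230 × 75835/171 = 102000 V.
I_s = V_s/R = 102000/(6.58×10^6) = 0.015502 A.
P_out = V_s I_s = 102000 × 0.015502 = 1581.2 W.
P_in = P_out/η = 1581.2/0.895 = 1766.7 W.
I_p = P_in/V_p = 1766.7/230 = 7.68 A.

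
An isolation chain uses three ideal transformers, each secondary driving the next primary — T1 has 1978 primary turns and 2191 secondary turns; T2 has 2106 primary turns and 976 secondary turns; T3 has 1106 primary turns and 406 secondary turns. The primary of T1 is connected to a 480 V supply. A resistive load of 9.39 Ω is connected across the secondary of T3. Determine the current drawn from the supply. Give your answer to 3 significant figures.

I_supply ≈ 1.82 A

After T1: V = 480.00 × 2191/1978 = 531.69 V.
After T2: V = 531.69 × 976/2106 = 246.40 V.
After T3: V = 246.40 × 406/1106 = 90.452 V.
I_load = 90.452/9.39 = 9.6328 A, so P_out = 90.452 × 9.6328 = 871.31 W.
All ideal ⇒ P_in = P_out, so I_supply = 871.31/480 = 1.82 A.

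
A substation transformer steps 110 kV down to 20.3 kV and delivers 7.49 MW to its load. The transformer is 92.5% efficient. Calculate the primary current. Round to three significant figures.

P_in = P_out/η = 7.49×10^6/0.925 = 8.0973×10^6 W.
I_p = P_in/V_p = 8.0973×10^6/110000 = 73.6 A.

I_p ≈ 73.6 A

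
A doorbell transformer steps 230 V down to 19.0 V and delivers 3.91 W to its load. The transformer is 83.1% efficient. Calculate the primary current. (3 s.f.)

I_p ≈ 0.0205 A

P_in = P_out/η = 3.91/0.831 = 4.7052 W.
I_p = P_in/V_p = 4.7052/230 = 0.0205 A.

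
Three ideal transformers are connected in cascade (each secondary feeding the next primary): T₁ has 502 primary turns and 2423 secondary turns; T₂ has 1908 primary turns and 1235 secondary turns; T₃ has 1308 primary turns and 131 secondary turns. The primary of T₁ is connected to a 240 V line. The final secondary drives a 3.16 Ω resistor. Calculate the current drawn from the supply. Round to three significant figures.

I_supply ≈ 7.44 A

After T₁: V = 240.00 × 2423/502 = 1158.4 V.
After T₂: V = 1158.4 × 1235/1908 = 749.81 V.
After T₃: V = 749.81 × 131/1308 = 75.095 V.
I_load = 75.095/3.16 = 23.764 A, so P_out = 75.095 × 23.764 = 1784.6 W.
All ideal ⇒ P_in = P_out, so I_supply = 1784.6/240 = 7.44 A.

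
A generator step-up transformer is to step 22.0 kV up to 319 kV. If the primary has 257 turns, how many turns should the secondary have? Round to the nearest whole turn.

N_s = 3726 turns

N_s/N_p = V_s/V_p, so N_s = 257 × 319000/22000 = 3726.5 ≈ 3726 turns.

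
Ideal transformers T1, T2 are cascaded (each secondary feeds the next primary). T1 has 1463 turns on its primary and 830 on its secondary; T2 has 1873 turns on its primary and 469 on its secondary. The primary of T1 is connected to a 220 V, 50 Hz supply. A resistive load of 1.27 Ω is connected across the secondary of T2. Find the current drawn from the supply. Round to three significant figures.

I_supply ≈ 3.50 A

After T1: V = 220.00 × 830/1463 = 124.81 V.
After T2: V = 124.81 × 469/1873 = 31.253 V.
I_load = 31.253/1.27 = 24.609 A, so P_out = 31.253 × 24.609 = 769.09 W.
All ideal ⇒ P_in = P_out, so I_supply = 769.09/220 = 3.50 A.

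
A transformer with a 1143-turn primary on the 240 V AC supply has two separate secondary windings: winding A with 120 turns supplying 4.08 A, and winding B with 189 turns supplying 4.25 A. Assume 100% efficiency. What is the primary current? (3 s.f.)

I_p ≈ 1.13 A

V_A = 240 × 120/1143 = 25.197 V; V_B = 240 × 189/1143 = 39.685 V.
P_out = V_A I_A + V_B I_B = 25.197×4.08 + 39.685×4.25 = 102.80 + 168.66 = 271.46 W.
Ideal ⇒ P_in = P_out, so I_p = P_out/V_p = 271.46/240 = 1.13 A.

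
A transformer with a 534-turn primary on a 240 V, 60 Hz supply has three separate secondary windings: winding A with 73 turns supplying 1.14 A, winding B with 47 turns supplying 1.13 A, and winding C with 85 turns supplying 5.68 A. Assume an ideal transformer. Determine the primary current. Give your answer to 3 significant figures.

I_p ≈ 1.16 A

V_A = 240 × 73/534 = 32.809 V; V_B = 240 × 47/534 = 21.124 V; V_C = 240 × 85/534 = 38.202 V.
P_out = V_A I_A + V_B I_B + V_C I_C = 32.809×1.14 + 21.124×1.13 + 38.202×5.68 = 37.402 + 23.870 + 216.99 = 278.26 W.
Ideal ⇒ P_in = P_out, so I_p = P_out/V_p = 278.26/240 = 1.16 A.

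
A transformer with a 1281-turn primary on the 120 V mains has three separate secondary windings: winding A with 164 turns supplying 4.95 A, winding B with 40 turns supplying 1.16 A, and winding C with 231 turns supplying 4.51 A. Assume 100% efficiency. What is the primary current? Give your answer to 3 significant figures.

I_p ≈ 1.48 A

V_A = 120 × 164/1281 = 15.363 V; V_B = 120 × 40/1281 = 3.7471 V; V_C = 120 × 231/1281 = 21.639 V.
P_out = V_A I_A + V_B I_B + V_C I_C = 15.363×4.95 + 3.7471×1.16 + 21.639×4.51 = 76.047 + 4.3466 + 97.593 = 177.99 W.
Ideal ⇒ P_in = P_out, so I_p = P_out/V_p = 177.99/120 = 1.48 A.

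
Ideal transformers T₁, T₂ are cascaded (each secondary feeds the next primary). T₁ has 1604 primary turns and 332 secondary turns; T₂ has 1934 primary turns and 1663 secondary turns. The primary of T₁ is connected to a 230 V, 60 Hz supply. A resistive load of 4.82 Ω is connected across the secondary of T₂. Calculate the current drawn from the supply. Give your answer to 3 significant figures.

I_supply ≈ 1.51 A

Secondary of T₁: V = 230.00 × 332/1604 = 47.606 V.
Secondary of T₂: V = 47.606 × 1663/1934 = 40.935 V.
I_load = 40.935/4.82 = 8.4928 A, so P_out = 40.935 × 8.4928 = 347.65 W.
All ideal ⇒ P_in = P_out, so I_supply = 347.65/230 = 1.51 A.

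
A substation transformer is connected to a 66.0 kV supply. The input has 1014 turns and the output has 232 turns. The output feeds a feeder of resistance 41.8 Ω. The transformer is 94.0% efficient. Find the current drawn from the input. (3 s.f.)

V_out = 66000 × 232/1014 = 15101 V.
I_out = V_out/R = 15101/41.8 = 361.26 A.
P_out = V_out I_out = 15101 × 361.26 = 5.4552×10^6 W.
P_in = P_out/η = 5.4552×10^6/0.940 = 5.8034×10^6 W.
I_in = P_in/V_in = 5.8034×10^6/66000 = 87.9 A.

I_in ≈ 87.9 A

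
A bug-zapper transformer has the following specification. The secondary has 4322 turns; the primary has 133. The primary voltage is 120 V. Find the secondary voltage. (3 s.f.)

V_s ≈ 3900 V

V_s/V_p = N_s/N_p, so V_s = 120 × 4322/133 = 3900 V.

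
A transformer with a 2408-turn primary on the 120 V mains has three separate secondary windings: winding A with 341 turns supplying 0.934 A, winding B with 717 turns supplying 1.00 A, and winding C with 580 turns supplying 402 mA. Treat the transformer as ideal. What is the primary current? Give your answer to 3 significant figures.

I_p ≈ 0.527 A

V_A = 120 × 341/2408 = 16.993 V; V_B = 120 × 717/2408 = 35.731 V; V_C = 120 × 580/2408 = 28.904 V.
P_out = V_A I_A + V_B I_B + V_C I_C = 16.993×0.934 + 35.731×1.00 + 28.904×0.402 = 15.872 + 35.731 + 11.619 = 63.222 W.
Ideal ⇒ P_in = P_out, so I_p = P_out/V_p = 63.222/120 = 0.527 A.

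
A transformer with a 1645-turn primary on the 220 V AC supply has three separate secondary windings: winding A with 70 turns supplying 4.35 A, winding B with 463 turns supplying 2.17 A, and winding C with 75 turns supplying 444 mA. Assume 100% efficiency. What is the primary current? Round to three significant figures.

V_A = 220 × 70/1645 = 9.3617 V; V_B = 220 × 463/1645 = 61.921 V; V_C = 220 × 75/1645 = 10.030 V.
P_out = V_A I_A + V_B I_B + V_C I_C = 9.3617×4.35 + 61.921×2.17 + 10.030×0.444 = 40.723 + 134.37 + 4.4535 = 179.55 W.
Ideal ⇒ P_in = P_out, so I_p = P_out/V_p = 179.55/220 = 0.816 A.

I_p ≈ 0.816 A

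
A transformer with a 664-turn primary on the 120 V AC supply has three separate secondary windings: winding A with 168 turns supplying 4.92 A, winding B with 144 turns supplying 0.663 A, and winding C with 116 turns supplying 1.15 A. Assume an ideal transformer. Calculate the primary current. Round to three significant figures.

I_p ≈ 1.59 A

V_A = 120 × 168/664 = 30.361 V; V_B = 120 × 144/664 = 26.024 V; V_C = 120 × 116/664 = 20.964 V.
P_out = V_A I_A + V_B I_B + V_C I_C = 30.361×4.92 + 26.024×0.663 + 20.964×1.15 = 149.38 + 17.254 + 24.108 = 190.74 W.
Ideal ⇒ P_in = P_out, so I_p = P_out/V_p = 190.74/120 = 1.59 A.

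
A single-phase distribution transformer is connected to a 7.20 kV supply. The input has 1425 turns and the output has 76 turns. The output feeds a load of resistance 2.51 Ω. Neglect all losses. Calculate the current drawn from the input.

I_in ≈ 8.16 A

V_out = V_in × N_out/N_in = 7200 × 76/1425 = 384.00 V.
I_out = V_out/R = 384.00/2.51 = 152.99 A.
For an ideal transformer I_in N_in = I_out N_out, so I_in = 152.99 × 76/1425 = 8.16 A.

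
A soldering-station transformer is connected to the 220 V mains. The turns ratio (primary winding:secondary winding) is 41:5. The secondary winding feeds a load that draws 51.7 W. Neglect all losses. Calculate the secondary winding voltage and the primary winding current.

V_s = V_p × N_s/N_p = 220 × 5/41 = 26.829 V.
I_s = P/V_s = 51.7/26.829 = 1.9270 A.
I_p = I_s × N_s/N_p = 1.9270 × 5/41 = 0.235 A.

V_s ≈ 26.8 V, I_p ≈ 0.235 A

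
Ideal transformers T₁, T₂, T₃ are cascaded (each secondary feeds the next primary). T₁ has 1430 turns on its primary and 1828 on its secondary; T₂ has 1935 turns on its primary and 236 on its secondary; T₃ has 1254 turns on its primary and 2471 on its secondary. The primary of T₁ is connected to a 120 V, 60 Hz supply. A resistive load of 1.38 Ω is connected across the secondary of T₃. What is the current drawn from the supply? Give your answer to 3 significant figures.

After T₁: V = 120.00 × 1828/1430 = 153.40 V.
After T₂: V = 153.40 × 236/1935 = 18.709 V.
After T₃: V = 18.709 × 2471/1254 = 36.866 V.
I_load = 36.866/1.38 = 26.715 A, so P_out = 36.866 × 26.715 = 984.86 W.
All ideal ⇒ P_in = P_out, so I_supply = 984.86/120 = 8.21 A.

I_supply ≈ 8.21 A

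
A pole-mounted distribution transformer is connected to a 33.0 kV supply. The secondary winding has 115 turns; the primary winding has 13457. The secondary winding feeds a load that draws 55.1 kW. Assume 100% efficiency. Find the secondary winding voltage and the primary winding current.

V_s = V_p × N_s/N_p = 33000 × 115/13457 = 282.01 V.
I_s = P/V_s = 55100/282.01 = 195.38 A.
I_p = I_s × N_s/N_p = 195.38 × 115/13457 = 1.67 A.

V_s ≈ 282 V, I_p ≈ 1.67 A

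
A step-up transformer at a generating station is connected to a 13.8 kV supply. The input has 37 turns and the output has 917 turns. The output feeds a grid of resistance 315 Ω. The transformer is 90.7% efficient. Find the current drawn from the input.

I_in ≈ 29700 A

V_out = 13800 × 917/37 = 342020 V.
I_out = V_out/R = 342020/315 = 1085.8 A.
P_out = V_out I_out = 342020 × 1085.8 = 3.7135×10^8 W.
P_in = P_out/η = 3.7135×10^8/0.907 = 4.0943×10^8 W.
I_in = P_in/V_in = 4.0943×10^8/13800 = 29700 A.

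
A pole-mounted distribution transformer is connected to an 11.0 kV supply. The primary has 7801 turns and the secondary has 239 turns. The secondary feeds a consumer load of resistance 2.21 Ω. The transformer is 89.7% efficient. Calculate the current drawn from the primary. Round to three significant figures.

V_s = 11000 × 239/7801 = 337.01 V.
I_s = V_s/R = 337.01/2.21 = 152.49 A.
P_out = V_s I_s = 337.01 × 152.49 = 51391 W.
P_in = P_out/η = 51391/0.897 = 57292 W.
I_p = P_in/V_p = 57292/11000 = 5.21 A.

I_p ≈ 5.21 A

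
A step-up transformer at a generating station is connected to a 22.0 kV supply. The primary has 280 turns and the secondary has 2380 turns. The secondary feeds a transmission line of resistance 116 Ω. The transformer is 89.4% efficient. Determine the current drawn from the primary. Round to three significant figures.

I_p ≈ 15300 A

V_s = 22000 × 2380/280 = 187000 V.
I_s = V_s/R = 187000/116 = 1612.1 A.
P_out = V_s I_s = 187000 × 1612.1 = 3.0146×10^8 W.
P_in = P_out/η = 3.0146×10^8/0.894 = 3.3720×10^8 W.
I_p = P_in/V_p = 3.3720×10^8/22000 = 15300 A.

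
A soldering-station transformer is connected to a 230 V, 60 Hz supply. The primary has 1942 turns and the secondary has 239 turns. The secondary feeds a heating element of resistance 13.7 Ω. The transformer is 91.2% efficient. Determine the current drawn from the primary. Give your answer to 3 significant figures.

V_s = 230 × 239/1942 = 28.306 V.
I_s = V_s/R = 28.306/13.7 = 2.0661 A.
P_out = V_s I_s = 28.306 × 2.0661 = 58.483 W.
P_in = P_out/η = 58.483/0.912 = 64.127 W.
I_p = P_in/V_p = 64.127/230 = 0.279 A.

I_p ≈ 0.279 A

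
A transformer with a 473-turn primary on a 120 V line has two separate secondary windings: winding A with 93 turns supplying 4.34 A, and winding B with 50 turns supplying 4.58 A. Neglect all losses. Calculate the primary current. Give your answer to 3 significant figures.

V_A = 120 × 93/473 = 23.594 V; V_B = 120 × 50/473 = 12.685 V.
P_out = V_A I_A + V_B I_B = 23.594×4.34 + 12.685×4.58 = 102.40 + 58.097 = 160.50 W.
Ideal ⇒ P_in = P_out, so I_p = P_out/V_p = 160.50/120 = 1.34 A.

I_p ≈ 1.34 A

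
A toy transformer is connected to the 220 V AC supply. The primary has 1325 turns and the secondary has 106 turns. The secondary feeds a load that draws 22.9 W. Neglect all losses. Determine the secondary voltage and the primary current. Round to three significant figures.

V_s = V_p × N_s/N_p = 220 × 106/1325 = 17.600 V.
I_s = P/V_s = 22.9/17.600 = 1.3011 A.
I_p = I_s × N_s/N_p = 1.3011 × 106/1325 = 0.104 A.

V_s ≈ 17.6 V, I_p ≈ 0.104 A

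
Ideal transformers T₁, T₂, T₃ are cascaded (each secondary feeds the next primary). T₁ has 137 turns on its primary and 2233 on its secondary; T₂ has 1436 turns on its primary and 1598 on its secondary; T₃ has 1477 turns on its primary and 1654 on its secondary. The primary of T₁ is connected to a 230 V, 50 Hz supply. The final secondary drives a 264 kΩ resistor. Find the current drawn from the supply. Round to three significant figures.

After T₁: V = 230.00 × 2233/137 = 3748.8 V.
After T₂: V = 3748.8 × 1598/1436 = 4171.8 V.
After T₃: V = 4171.8 × 1654/1477 = 4671.7 V.
I_load = 4671.7/264000 = 0.017696 A, so P_out = 4671.7 × 0.017696 = 82.669 W.
All ideal ⇒ P_in = P_out, so I_supply = 82.669/230 = 0.359 A.

I_supply ≈ 0.359 A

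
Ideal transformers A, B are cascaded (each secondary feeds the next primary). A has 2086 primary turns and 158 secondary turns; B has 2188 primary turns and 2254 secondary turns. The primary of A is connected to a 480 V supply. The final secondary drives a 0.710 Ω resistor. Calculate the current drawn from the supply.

I_supply ≈ 4.12 A

After A: V = 480.00 × 158/2086 = 36.357 V.
After B: V = 36.357 × 2254/2188 = 37.453 V.
I_load = 37.453/0.710 = 52.751 A, so P_out = 37.453 × 52.751 = 1975.7 W.
All ideal ⇒ P_in = P_out, so I_supply = 1975.7/480 = 4.12 A.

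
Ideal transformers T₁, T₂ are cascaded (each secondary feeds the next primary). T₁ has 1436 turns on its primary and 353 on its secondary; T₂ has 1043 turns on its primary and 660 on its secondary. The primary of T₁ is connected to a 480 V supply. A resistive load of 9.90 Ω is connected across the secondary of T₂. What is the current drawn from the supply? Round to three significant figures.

After T₁: V = 480.00 × 353/1436 = 117.99 V.
After T₂: V = 117.99 × 660/1043 = 74.666 V.
I_load = 74.666/9.90 = 7.5420 A, so P_out = 74.666 × 7.5420 = 563.13 W.
All ideal ⇒ P_in = P_out, so I_supply = 563.13/480 = 1.17 A.

I_supply ≈ 1.17 A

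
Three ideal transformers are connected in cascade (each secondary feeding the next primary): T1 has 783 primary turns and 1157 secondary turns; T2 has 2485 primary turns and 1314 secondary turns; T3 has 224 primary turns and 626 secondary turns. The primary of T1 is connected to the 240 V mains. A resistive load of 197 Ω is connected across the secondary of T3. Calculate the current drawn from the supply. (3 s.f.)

Secondary of T1: V = 240.00 × 1157/783 = 354.64 V.
Secondary of T2: V = 354.64 × 1314/2485 = 187.52 V.
Secondary of T3: V = 187.52 × 626/224 = 524.06 V.
I_load = 524.06/197 = 2.6602 A, so P_out = 524.06 × 2.6602 = 1394.1 W.
All ideal ⇒ P_in = P_out, so I_supply = 1394.1/240 = 5.81 A.

I_supply ≈ 5.81 A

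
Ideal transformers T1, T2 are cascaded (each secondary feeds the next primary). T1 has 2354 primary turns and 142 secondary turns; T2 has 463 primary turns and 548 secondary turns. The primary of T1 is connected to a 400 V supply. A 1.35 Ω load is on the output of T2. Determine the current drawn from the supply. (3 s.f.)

I_supply ≈ 1.51 A

After T1: V = 400.00 × 142/2354 = 24.129 V.
After T2: V = 24.129 × 548/463 = 28.559 V.
I_load = 28.559/1.35 = 21.155 A, so P_out = 28.559 × 21.155 = 604.16 W.
All ideal ⇒ P_in = P_out, so I_supply = 604.16/400 = 1.51 A.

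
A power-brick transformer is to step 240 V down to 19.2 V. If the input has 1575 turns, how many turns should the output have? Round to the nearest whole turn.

N_out/N_in = V_out/V_in, so N_out = 1575 × 19.2/240 = 126.0 ≈ 126 turns.

N_out = 126 turns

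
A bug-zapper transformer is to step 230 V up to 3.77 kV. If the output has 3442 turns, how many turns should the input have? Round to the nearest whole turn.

N_in/N_out = V_in/V_out, so N_in = 3442 × 230/3770 = 210.0 ≈ 210 turns.

N_in = 210 turns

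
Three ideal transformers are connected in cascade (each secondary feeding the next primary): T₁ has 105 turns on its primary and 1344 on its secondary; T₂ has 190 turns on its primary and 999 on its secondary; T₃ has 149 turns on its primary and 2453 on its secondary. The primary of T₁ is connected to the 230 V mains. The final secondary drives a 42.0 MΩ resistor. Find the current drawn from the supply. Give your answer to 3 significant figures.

I_supply ≈ 6.72 A

Secondary of T₁: V = 230.00 × 1344/105 = 2944.0 V.
Secondary of T₂: V = 2944.0 × 999/190 = 15479 V.
Secondary of T₃: V = 15479 × 2453/149 = 254840 V.
I_load = 254840/(4.20×10^7) = 0.0060675 A, so P_out = 254840 × 0.0060675 = 1546.2 W.
All ideal ⇒ P_in = P_out, so I_supply = 1546.2/230 = 6.72 A.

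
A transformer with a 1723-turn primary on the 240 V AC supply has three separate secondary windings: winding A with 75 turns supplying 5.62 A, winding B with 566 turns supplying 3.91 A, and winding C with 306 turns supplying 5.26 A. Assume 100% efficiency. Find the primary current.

I_p ≈ 2.46 A

V_A = 240 × 75/1723 = 10.447 V; V_B = 240 × 566/1723 = 78.839 V; V_C = 240 × 306/1723 = 42.623 V.
P_out = V_A I_A + V_B I_B + V_C I_C = 10.447×5.62 + 78.839×3.91 + 42.623×5.26 = 58.712 + 308.26 + 224.20 = 591.17 W.
Ideal ⇒ P_in = P_out, so I_p = P_out/V_p = 591.17/240 = 2.46 A.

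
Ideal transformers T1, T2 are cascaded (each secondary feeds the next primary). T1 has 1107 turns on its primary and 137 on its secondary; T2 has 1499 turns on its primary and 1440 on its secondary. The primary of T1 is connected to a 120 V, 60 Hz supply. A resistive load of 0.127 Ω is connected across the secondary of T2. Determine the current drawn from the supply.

I_supply ≈ 13.4 A

Secondary of T1: V = 120.00 × 137/1107 = 14.851 V.
Secondary of T2: V = 14.851 × 1440/1499 = 14.266 V.
I_load = 14.266/0.127 = 112.33 A, so P_out = 14.266 × 112.33 = 1602.6 W.
All ideal ⇒ P_in = P_out, so I_supply = 1602.6/120 = 13.4 A.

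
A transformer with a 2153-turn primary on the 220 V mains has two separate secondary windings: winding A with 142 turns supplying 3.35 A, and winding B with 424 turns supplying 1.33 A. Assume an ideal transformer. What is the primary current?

I_p ≈ 0.483 A

V_A = 220 × 142/2153 = 14.510 V; V_B = 220 × 424/2153 = 43.326 V.
P_out = V_A I_A + V_B I_B = 14.510×3.35 + 43.326×1.33 = 48.608 + 57.623 = 106.23 W.
Ideal ⇒ P_in = P_out, so I_p = P_out/V_p = 106.23/220 = 0.483 A.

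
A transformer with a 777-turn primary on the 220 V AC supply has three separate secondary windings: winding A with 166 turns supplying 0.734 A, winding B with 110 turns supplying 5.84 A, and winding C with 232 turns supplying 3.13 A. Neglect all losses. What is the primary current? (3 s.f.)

I_p ≈ 1.92 A

V_A = 220 × 166/777 = 47.001 V; V_B = 220 × 110/777 = 31.145 V; V_C = 220 × 232/777 = 65.689 V.
P_out = V_A I_A + V_B I_B + V_C I_C = 47.001×0.734 + 31.145×5.84 + 65.689×3.13 = 34.499 + 181.89 + 205.61 = 421.99 W.
Ideal ⇒ P_in = P_out, so I_p = P_out/V_p = 421.99/220 = 1.92 A.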